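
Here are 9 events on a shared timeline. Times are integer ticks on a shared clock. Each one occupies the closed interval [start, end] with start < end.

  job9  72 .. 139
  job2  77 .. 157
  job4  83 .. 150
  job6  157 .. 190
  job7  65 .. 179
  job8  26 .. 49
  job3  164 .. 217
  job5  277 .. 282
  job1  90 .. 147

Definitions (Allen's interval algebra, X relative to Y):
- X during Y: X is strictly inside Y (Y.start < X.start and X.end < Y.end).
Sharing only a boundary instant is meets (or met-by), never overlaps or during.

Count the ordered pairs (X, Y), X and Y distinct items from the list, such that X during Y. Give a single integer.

7

Checking all 72 ordered pairs for relation 'during'; matching pairs in alphabetical order:
(job1, job2): job1 during job2 ✓
(job1, job4): job1 during job4 ✓
(job1, job7): job1 during job7 ✓
(job2, job7): job2 during job7 ✓
(job4, job2): job4 during job2 ✓
(job4, job7): job4 during job7 ✓
(job9, job7): job9 during job7 ✓
Count: 7.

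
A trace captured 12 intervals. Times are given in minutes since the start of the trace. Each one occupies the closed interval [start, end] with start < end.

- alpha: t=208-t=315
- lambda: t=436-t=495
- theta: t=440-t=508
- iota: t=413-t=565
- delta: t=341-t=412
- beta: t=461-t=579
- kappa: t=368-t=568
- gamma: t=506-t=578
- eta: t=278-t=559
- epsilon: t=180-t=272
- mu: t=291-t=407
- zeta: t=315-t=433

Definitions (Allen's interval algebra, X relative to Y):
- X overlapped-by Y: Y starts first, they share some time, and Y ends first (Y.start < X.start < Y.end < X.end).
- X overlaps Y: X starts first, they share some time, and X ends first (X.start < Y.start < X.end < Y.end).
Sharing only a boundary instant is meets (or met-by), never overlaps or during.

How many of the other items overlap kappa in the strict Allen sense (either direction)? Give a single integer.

Target kappa = [t=368, t=568].
alpha [t=208, t=315] → before → no.
beta [t=461, t=579] → overlapped-by → counts.
delta [t=341, t=412] → overlaps → counts.
epsilon [t=180, t=272] → before → no.
eta [t=278, t=559] → overlaps → counts.
gamma [t=506, t=578] → overlapped-by → counts.
iota [t=413, t=565] → during → no.
lambda [t=436, t=495] → during → no.
mu [t=291, t=407] → overlaps → counts.
theta [t=440, t=508] → during → no.
zeta [t=315, t=433] → overlaps → counts.
Total: 6.

6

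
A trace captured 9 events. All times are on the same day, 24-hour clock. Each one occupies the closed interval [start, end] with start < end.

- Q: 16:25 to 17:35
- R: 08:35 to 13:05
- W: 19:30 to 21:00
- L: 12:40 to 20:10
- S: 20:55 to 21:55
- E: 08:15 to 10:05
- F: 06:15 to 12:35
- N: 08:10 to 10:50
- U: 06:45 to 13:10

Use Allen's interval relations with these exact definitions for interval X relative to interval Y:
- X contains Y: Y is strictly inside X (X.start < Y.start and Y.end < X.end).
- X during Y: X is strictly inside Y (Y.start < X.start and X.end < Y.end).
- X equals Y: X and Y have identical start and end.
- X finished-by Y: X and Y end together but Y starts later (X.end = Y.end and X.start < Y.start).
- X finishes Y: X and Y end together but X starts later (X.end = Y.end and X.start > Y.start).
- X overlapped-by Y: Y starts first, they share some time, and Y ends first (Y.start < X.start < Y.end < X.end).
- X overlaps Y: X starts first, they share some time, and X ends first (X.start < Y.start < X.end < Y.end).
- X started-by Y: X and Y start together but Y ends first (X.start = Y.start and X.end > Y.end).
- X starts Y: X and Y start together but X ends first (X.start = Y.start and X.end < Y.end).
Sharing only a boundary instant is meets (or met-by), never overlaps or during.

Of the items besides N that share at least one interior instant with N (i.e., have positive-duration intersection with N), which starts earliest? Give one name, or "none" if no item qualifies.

Target N = [08:10, 10:50].
E [08:15, 10:05] → during → candidate.
F [06:15, 12:35] → contains → candidate.
L [12:40, 20:10] → after → excluded.
Q [16:25, 17:35] → after → excluded.
R [08:35, 13:05] → overlapped-by → candidate.
S [20:55, 21:55] → after → excluded.
U [06:45, 13:10] → contains → candidate.
W [19:30, 21:00] → after → excluded.
Among candidates, earliest start is 06:15 → F.

F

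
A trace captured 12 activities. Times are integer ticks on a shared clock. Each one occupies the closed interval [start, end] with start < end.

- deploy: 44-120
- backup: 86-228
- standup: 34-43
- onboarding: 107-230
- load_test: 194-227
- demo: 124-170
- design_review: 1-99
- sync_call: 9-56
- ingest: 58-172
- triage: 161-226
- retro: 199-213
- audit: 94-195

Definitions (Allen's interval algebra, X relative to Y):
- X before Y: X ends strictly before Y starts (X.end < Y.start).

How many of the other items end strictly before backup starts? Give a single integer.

2

Target backup = [86, 228].
audit [94, 195] → during → no.
demo [124, 170] → during → no.
deploy [44, 120] → overlaps → no.
design_review [1, 99] → overlaps → no.
ingest [58, 172] → overlaps → no.
load_test [194, 227] → during → no.
onboarding [107, 230] → overlapped-by → no.
retro [199, 213] → during → no.
standup [34, 43] → before → counts.
sync_call [9, 56] → before → counts.
triage [161, 226] → during → no.
Total: 2.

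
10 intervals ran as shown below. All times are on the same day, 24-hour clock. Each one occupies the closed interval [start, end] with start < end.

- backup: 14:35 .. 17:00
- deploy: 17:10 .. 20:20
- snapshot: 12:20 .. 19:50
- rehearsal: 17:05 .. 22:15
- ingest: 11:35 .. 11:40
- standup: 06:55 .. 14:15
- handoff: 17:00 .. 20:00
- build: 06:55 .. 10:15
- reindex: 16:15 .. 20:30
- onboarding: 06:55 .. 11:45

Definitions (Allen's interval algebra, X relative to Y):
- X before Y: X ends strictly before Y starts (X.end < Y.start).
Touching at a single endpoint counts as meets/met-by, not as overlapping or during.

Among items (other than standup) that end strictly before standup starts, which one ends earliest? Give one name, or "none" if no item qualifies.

Target standup = [06:55, 14:15].
backup [14:35, 17:00] → after → excluded.
build [06:55, 10:15] → starts → excluded.
deploy [17:10, 20:20] → after → excluded.
handoff [17:00, 20:00] → after → excluded.
ingest [11:35, 11:40] → during → excluded.
onboarding [06:55, 11:45] → starts → excluded.
rehearsal [17:05, 22:15] → after → excluded.
reindex [16:15, 20:30] → after → excluded.
snapshot [12:20, 19:50] → overlapped-by → excluded.
No candidates → none.

none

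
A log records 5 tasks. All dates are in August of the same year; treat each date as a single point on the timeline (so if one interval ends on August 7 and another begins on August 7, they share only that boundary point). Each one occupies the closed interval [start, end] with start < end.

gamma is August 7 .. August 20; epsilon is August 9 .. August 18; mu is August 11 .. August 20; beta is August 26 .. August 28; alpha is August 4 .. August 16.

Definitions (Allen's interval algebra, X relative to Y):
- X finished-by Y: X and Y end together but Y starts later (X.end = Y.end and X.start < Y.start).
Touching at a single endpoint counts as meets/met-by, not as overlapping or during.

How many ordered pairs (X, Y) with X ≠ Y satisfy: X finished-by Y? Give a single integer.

1

Checking all 20 ordered pairs for relation 'finished-by'; matching pairs in alphabetical order:
(gamma, mu): gamma finished-by mu ✓
Count: 1.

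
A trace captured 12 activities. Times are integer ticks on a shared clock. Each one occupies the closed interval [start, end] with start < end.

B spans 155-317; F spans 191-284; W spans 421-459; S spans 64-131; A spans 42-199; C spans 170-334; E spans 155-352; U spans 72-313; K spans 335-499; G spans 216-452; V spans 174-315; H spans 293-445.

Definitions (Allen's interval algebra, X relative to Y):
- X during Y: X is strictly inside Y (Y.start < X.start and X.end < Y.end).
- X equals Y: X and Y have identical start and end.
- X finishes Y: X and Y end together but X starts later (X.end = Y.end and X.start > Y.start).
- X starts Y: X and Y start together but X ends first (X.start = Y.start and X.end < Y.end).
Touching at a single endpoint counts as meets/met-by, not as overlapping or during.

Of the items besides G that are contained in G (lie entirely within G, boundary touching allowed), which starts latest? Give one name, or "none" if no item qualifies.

Target G = [216, 452].
A [42, 199] → before → excluded.
B [155, 317] → overlaps → excluded.
C [170, 334] → overlaps → excluded.
E [155, 352] → overlaps → excluded.
F [191, 284] → overlaps → excluded.
H [293, 445] → during → candidate.
K [335, 499] → overlapped-by → excluded.
S [64, 131] → before → excluded.
U [72, 313] → overlaps → excluded.
V [174, 315] → overlaps → excluded.
W [421, 459] → overlapped-by → excluded.
Among candidates, latest start is 293 → H.

H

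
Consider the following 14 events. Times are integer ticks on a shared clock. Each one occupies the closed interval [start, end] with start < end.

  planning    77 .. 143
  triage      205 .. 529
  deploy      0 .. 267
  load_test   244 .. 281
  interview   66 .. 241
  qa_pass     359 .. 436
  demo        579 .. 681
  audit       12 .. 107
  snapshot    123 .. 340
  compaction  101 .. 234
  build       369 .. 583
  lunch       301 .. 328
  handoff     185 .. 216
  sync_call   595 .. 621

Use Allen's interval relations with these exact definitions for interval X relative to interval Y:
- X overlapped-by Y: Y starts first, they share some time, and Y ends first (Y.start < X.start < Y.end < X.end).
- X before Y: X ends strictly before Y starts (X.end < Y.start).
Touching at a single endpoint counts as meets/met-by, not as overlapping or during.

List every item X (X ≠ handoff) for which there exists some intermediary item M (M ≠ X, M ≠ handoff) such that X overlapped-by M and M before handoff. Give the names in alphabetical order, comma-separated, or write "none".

compaction, interview, planning, snapshot

Target handoff = [185, 216].
Intermediaries M with M before handoff: audit, planning.
Via audit — items with X overlapped-by audit: compaction, interview, planning.
Via planning — items with X overlapped-by planning: compaction, snapshot.
Union: compaction, interview, planning, snapshot.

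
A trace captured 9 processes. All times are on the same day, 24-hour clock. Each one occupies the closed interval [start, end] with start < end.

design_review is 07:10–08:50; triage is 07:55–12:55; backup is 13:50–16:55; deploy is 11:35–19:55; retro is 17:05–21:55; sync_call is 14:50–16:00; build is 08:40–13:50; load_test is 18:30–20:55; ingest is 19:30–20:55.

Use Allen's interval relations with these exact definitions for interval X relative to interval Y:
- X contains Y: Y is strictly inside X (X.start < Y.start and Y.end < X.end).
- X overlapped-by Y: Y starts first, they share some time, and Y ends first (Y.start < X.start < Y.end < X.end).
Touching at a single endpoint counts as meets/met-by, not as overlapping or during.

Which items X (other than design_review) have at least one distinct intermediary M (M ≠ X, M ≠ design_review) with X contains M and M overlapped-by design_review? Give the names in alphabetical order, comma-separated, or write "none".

Target design_review = [07:10, 08:50].
Intermediaries M with M overlapped-by design_review: build, triage.
Via build — items with X contains build: none.
Via triage — items with X contains triage: none.
Union: none.

none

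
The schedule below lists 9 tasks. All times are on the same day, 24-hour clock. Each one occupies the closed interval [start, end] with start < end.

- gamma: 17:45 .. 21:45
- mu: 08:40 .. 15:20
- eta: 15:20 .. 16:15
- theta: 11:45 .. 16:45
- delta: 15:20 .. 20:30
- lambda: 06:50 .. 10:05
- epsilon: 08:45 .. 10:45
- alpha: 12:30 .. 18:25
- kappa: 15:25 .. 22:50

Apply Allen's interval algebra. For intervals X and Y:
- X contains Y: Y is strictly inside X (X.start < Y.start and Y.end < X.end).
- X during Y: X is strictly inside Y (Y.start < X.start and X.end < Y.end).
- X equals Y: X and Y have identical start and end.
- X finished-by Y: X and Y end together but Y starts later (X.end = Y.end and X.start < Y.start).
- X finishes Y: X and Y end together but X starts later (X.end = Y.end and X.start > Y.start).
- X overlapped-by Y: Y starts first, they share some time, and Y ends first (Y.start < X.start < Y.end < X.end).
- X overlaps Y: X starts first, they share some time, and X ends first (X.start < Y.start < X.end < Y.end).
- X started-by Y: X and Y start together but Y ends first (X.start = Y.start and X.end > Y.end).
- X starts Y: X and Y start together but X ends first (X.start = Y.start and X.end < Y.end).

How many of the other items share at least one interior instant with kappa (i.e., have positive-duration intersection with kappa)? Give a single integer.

Target kappa = [15:25, 22:50].
alpha [12:30, 18:25] → overlaps → counts.
delta [15:20, 20:30] → overlaps → counts.
epsilon [08:45, 10:45] → before → no.
eta [15:20, 16:15] → overlaps → counts.
gamma [17:45, 21:45] → during → counts.
lambda [06:50, 10:05] → before → no.
mu [08:40, 15:20] → before → no.
theta [11:45, 16:45] → overlaps → counts.
Total: 5.

5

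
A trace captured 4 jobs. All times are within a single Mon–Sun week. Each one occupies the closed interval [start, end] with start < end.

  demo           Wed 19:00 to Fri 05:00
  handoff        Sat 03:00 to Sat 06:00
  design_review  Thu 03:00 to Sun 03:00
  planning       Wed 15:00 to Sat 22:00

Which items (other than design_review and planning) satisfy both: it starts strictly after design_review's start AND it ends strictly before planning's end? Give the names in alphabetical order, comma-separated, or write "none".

handoff

Conditions: its start is strictly after design_review's start (X.start > Thu 03:00) AND its end is strictly before planning's end (X.end < Sat 22:00).
demo: start Wed 19:00 > Thu 03:00? ✗; end Fri 05:00 < Sat 22:00? ✓ → no.
handoff: start Sat 03:00 > Thu 03:00? ✓; end Sat 06:00 < Sat 22:00? ✓ → yes.
Result: handoff.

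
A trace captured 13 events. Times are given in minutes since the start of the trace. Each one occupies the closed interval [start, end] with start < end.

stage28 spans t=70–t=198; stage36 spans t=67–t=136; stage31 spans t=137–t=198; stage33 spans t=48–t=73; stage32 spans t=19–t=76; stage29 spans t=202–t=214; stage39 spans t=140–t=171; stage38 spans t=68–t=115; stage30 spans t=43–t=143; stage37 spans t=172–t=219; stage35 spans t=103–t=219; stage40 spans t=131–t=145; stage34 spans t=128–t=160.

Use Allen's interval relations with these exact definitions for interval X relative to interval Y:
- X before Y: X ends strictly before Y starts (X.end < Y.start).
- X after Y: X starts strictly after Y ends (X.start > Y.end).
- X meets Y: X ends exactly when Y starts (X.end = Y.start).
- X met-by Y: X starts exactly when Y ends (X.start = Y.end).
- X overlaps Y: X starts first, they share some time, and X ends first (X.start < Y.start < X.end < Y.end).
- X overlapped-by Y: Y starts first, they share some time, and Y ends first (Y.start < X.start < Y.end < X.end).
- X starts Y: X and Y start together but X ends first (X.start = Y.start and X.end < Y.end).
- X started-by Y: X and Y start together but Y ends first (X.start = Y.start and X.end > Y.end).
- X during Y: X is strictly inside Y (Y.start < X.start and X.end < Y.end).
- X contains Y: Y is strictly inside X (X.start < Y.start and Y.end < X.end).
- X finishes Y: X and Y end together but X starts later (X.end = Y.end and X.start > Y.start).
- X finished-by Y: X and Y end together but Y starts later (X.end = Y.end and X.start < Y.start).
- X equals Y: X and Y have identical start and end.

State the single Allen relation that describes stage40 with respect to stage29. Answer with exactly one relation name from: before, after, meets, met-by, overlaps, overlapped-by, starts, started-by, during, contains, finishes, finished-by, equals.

stage40 = [t=131, t=145]; stage29 = [t=202, t=214].
Compare endpoints: stage40.start < stage29.start, stage40.start < stage29.end, stage40.end < stage29.start, stage40.end < stage29.end.
That pattern is 'before'.

before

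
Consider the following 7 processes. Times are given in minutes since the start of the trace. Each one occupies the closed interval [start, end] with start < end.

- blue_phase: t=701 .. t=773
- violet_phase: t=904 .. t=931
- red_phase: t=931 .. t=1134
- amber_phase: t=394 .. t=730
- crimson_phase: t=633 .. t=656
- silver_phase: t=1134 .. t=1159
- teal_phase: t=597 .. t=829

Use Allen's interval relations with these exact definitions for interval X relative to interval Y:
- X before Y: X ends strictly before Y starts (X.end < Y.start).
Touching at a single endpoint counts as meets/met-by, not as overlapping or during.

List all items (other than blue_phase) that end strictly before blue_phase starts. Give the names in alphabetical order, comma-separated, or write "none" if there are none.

crimson_phase

Target blue_phase = [t=701, t=773].
amber_phase [t=394, t=730] → overlaps → no.
crimson_phase [t=633, t=656] → before → yes.
red_phase [t=931, t=1134] → after → no.
silver_phase [t=1134, t=1159] → after → no.
teal_phase [t=597, t=829] → contains → no.
violet_phase [t=904, t=931] → after → no.
Result: crimson_phase.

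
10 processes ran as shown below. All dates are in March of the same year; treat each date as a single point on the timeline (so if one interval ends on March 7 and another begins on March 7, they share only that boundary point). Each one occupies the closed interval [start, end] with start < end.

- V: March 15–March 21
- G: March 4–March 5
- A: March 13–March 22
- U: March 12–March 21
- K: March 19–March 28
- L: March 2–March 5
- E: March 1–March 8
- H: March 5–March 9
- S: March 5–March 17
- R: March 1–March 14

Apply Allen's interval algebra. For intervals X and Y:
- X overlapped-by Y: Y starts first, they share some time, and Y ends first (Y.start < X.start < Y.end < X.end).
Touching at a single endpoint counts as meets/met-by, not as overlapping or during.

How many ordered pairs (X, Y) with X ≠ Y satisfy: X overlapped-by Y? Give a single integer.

Checking all 90 ordered pairs for relation 'overlapped-by'; matching pairs in alphabetical order:
(A, R): A overlapped-by R ✓
(A, S): A overlapped-by S ✓
(A, U): A overlapped-by U ✓
(H, E): H overlapped-by E ✓
(K, A): K overlapped-by A ✓
(K, U): K overlapped-by U ✓
(K, V): K overlapped-by V ✓
(S, E): S overlapped-by E ✓
(S, R): S overlapped-by R ✓
(U, R): U overlapped-by R ✓
(U, S): U overlapped-by S ✓
(V, S): V overlapped-by S ✓
Count: 12.

12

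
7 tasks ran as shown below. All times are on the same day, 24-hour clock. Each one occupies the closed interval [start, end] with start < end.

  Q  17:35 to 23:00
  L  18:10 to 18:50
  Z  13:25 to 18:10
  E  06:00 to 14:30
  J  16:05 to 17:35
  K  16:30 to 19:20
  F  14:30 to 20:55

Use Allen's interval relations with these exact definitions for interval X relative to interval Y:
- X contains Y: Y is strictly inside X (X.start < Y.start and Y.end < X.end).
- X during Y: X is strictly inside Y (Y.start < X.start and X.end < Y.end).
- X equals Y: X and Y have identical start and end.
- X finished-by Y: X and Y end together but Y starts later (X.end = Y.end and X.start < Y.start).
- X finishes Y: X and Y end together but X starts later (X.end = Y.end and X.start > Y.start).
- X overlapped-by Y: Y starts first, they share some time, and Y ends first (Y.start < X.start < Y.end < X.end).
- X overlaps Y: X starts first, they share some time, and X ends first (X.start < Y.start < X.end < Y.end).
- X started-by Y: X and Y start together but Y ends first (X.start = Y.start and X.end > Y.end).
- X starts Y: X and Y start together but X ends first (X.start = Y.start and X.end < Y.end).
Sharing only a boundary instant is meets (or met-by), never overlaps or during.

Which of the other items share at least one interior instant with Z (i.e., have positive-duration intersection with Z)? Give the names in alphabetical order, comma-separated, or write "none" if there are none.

Target Z = [13:25, 18:10].
E [06:00, 14:30] → overlaps → yes.
F [14:30, 20:55] → overlapped-by → yes.
J [16:05, 17:35] → during → yes.
K [16:30, 19:20] → overlapped-by → yes.
L [18:10, 18:50] → met-by → no.
Q [17:35, 23:00] → overlapped-by → yes.
Result: E, F, J, K, Q.

E, F, J, K, Q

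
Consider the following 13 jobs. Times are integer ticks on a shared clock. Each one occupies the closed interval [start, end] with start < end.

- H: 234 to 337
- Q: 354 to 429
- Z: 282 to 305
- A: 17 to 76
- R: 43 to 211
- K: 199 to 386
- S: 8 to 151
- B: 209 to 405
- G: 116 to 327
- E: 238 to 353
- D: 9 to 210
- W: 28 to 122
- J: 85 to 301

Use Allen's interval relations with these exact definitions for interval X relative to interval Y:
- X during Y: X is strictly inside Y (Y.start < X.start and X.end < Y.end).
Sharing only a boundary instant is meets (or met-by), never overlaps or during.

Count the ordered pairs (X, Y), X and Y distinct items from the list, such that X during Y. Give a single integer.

Checking all 156 ordered pairs for relation 'during'; matching pairs in alphabetical order:
(A, D): A during D ✓
(A, S): A during S ✓
(E, B): E during B ✓
(E, K): E during K ✓
(H, B): H during B ✓
(H, K): H during K ✓
(W, D): W during D ✓
(W, S): W during S ✓
(Z, B): Z during B ✓
(Z, E): Z during E ✓
(Z, G): Z during G ✓
(Z, H): Z during H ✓
(Z, K): Z during K ✓
Count: 13.

13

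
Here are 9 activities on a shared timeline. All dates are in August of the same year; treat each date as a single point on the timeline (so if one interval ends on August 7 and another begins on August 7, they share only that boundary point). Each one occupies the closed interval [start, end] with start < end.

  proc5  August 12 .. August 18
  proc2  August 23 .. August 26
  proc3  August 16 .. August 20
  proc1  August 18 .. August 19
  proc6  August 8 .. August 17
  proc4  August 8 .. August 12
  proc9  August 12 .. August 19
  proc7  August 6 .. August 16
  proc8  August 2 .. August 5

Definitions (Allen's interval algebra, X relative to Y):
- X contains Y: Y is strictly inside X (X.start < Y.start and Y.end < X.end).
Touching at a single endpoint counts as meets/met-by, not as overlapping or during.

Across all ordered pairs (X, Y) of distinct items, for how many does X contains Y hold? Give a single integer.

2

Checking all 72 ordered pairs for relation 'contains'; matching pairs in alphabetical order:
(proc3, proc1): proc3 contains proc1 ✓
(proc7, proc4): proc7 contains proc4 ✓
Count: 2.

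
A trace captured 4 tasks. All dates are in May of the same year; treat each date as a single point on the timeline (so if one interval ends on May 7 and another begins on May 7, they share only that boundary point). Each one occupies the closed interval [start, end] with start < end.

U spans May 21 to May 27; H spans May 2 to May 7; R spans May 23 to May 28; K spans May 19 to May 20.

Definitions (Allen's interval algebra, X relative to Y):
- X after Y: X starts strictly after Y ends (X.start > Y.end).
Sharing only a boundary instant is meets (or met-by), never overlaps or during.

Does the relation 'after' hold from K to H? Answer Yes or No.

Yes

K = [May 19, May 20], H = [May 2, May 7].
Actual relation of K to H: after.
Asked whether 'after' holds → Yes.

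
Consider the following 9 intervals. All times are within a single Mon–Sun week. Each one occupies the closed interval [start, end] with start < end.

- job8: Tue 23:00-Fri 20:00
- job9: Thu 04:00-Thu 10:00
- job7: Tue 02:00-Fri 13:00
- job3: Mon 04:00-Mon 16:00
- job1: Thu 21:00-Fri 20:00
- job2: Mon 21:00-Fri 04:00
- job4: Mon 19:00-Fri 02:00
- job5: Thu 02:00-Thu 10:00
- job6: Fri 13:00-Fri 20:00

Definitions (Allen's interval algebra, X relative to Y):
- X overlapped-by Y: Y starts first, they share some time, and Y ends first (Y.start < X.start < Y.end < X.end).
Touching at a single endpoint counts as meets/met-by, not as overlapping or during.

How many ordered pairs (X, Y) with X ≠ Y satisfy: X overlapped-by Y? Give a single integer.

Checking all 72 ordered pairs for relation 'overlapped-by'; matching pairs in alphabetical order:
(job1, job2): job1 overlapped-by job2 ✓
(job1, job4): job1 overlapped-by job4 ✓
(job1, job7): job1 overlapped-by job7 ✓
(job2, job4): job2 overlapped-by job4 ✓
(job7, job2): job7 overlapped-by job2 ✓
(job7, job4): job7 overlapped-by job4 ✓
(job8, job2): job8 overlapped-by job2 ✓
(job8, job4): job8 overlapped-by job4 ✓
(job8, job7): job8 overlapped-by job7 ✓
Count: 9.

9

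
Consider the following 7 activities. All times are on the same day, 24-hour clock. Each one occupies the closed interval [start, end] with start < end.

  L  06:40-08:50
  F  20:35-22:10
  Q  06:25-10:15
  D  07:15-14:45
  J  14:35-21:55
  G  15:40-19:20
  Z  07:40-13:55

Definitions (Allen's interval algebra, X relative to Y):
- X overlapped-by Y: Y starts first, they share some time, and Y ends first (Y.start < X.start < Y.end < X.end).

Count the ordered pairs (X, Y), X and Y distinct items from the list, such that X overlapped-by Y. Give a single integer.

Checking all 42 ordered pairs for relation 'overlapped-by'; matching pairs in alphabetical order:
(D, L): D overlapped-by L ✓
(D, Q): D overlapped-by Q ✓
(F, J): F overlapped-by J ✓
(J, D): J overlapped-by D ✓
(Z, L): Z overlapped-by L ✓
(Z, Q): Z overlapped-by Q ✓
Count: 6.

6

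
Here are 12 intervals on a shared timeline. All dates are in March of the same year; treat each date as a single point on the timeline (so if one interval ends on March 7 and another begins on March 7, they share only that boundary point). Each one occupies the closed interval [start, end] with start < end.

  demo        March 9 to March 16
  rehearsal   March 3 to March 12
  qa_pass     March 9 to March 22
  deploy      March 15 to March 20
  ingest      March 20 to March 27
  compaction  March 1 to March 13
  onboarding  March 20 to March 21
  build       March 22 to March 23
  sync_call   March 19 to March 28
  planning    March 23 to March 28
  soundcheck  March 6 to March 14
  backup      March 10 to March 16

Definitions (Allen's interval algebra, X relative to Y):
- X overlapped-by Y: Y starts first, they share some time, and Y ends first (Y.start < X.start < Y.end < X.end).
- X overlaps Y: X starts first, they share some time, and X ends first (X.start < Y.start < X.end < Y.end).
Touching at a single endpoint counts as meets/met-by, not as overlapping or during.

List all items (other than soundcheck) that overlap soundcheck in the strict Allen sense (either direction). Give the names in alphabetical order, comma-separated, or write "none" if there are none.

backup, compaction, demo, qa_pass, rehearsal

Target soundcheck = [March 6, March 14].
backup [March 10, March 16] → overlapped-by → yes.
build [March 22, March 23] → after → no.
compaction [March 1, March 13] → overlaps → yes.
demo [March 9, March 16] → overlapped-by → yes.
deploy [March 15, March 20] → after → no.
ingest [March 20, March 27] → after → no.
onboarding [March 20, March 21] → after → no.
planning [March 23, March 28] → after → no.
qa_pass [March 9, March 22] → overlapped-by → yes.
rehearsal [March 3, March 12] → overlaps → yes.
sync_call [March 19, March 28] → after → no.
Result: backup, compaction, demo, qa_pass, rehearsal.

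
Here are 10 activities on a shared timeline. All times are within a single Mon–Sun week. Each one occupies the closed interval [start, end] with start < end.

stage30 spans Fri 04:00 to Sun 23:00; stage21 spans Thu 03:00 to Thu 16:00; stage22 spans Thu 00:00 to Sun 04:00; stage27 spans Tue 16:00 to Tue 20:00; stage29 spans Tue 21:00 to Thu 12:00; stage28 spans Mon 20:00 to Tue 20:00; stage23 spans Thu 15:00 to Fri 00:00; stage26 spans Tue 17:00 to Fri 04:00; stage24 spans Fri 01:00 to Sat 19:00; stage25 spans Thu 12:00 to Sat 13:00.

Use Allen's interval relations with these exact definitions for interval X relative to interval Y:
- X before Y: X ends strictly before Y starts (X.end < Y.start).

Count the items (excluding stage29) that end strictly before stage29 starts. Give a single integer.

2

Target stage29 = [Tue 21:00, Thu 12:00].
stage21 [Thu 03:00, Thu 16:00] → overlapped-by → no.
stage22 [Thu 00:00, Sun 04:00] → overlapped-by → no.
stage23 [Thu 15:00, Fri 00:00] → after → no.
stage24 [Fri 01:00, Sat 19:00] → after → no.
stage25 [Thu 12:00, Sat 13:00] → met-by → no.
stage26 [Tue 17:00, Fri 04:00] → contains → no.
stage27 [Tue 16:00, Tue 20:00] → before → counts.
stage28 [Mon 20:00, Tue 20:00] → before → counts.
stage30 [Fri 04:00, Sun 23:00] → after → no.
Total: 2.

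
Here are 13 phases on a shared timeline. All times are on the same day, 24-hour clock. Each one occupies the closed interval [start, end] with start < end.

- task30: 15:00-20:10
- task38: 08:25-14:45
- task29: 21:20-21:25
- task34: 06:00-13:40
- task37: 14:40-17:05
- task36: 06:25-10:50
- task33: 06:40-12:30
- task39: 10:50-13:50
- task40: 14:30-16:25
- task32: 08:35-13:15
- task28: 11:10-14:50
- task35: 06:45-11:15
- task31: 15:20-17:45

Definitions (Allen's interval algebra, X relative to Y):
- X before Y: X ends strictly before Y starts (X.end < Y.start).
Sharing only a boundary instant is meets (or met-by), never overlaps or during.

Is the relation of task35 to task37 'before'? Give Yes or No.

Yes

task35 = [06:45, 11:15], task37 = [14:40, 17:05].
Actual relation of task35 to task37: before.
Asked whether 'before' holds → Yes.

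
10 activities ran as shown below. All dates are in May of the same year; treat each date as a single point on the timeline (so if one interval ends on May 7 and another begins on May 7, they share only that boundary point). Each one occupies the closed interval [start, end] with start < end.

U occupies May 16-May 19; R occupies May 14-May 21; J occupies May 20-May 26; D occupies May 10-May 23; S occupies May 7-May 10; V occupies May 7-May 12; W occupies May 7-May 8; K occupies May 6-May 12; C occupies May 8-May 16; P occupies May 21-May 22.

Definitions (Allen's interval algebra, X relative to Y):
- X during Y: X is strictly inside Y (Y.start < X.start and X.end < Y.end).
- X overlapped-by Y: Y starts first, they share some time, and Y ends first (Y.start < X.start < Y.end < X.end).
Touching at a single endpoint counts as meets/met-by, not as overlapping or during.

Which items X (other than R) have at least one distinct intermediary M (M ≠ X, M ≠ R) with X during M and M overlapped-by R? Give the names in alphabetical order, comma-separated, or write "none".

Target R = [May 14, May 21].
Intermediaries M with M overlapped-by R: J.
Via J — items with X during J: P.
Union: P.

P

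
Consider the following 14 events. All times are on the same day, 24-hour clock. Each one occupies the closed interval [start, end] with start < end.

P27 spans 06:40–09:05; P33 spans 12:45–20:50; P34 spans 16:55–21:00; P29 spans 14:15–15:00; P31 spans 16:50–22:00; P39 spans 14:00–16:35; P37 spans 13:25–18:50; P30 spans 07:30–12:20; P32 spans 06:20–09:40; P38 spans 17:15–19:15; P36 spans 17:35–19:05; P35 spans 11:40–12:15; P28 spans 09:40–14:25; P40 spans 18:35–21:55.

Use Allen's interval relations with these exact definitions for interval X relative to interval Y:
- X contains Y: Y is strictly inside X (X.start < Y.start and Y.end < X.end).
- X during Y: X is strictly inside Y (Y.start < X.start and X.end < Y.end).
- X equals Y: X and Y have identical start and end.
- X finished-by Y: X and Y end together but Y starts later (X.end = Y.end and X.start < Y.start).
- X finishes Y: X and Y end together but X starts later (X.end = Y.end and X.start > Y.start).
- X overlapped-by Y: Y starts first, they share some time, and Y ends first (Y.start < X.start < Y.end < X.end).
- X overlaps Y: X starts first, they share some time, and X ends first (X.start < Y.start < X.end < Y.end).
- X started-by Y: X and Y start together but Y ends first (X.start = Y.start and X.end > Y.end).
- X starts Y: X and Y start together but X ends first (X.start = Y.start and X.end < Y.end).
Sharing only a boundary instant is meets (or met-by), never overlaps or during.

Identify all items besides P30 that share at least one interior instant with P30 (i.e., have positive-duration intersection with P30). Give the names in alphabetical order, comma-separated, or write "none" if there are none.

P27, P28, P32, P35

Target P30 = [07:30, 12:20].
P27 [06:40, 09:05] → overlaps → yes.
P28 [09:40, 14:25] → overlapped-by → yes.
P29 [14:15, 15:00] → after → no.
P31 [16:50, 22:00] → after → no.
P32 [06:20, 09:40] → overlaps → yes.
P33 [12:45, 20:50] → after → no.
P34 [16:55, 21:00] → after → no.
P35 [11:40, 12:15] → during → yes.
P36 [17:35, 19:05] → after → no.
P37 [13:25, 18:50] → after → no.
P38 [17:15, 19:15] → after → no.
P39 [14:00, 16:35] → after → no.
P40 [18:35, 21:55] → after → no.
Result: P27, P28, P32, P35.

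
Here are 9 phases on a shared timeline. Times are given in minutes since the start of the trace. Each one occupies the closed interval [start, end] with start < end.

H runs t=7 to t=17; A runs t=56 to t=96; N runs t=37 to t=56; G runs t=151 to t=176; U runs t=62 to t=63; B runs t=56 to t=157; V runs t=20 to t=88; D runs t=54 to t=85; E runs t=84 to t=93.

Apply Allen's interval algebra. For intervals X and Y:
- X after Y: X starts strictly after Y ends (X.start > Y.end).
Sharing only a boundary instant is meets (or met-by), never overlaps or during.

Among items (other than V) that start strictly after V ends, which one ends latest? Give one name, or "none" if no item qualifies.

G

Target V = [t=20, t=88].
A [t=56, t=96] → overlapped-by → excluded.
B [t=56, t=157] → overlapped-by → excluded.
D [t=54, t=85] → during → excluded.
E [t=84, t=93] → overlapped-by → excluded.
G [t=151, t=176] → after → candidate.
H [t=7, t=17] → before → excluded.
N [t=37, t=56] → during → excluded.
U [t=62, t=63] → during → excluded.
Among candidates, latest end is t=176 → G.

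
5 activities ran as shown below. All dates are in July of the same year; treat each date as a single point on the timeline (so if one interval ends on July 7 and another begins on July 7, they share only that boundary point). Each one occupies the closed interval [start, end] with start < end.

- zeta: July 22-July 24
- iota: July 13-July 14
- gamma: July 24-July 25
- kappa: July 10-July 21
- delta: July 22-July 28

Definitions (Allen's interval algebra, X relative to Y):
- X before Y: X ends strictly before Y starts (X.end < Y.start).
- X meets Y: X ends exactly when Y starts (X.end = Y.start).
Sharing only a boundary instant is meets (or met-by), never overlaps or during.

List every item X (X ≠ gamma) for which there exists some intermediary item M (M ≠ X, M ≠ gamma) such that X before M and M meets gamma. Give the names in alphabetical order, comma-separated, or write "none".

Target gamma = [July 24, July 25].
Intermediaries M with M meets gamma: zeta.
Via zeta — items with X before zeta: iota, kappa.
Union: iota, kappa.

iota, kappa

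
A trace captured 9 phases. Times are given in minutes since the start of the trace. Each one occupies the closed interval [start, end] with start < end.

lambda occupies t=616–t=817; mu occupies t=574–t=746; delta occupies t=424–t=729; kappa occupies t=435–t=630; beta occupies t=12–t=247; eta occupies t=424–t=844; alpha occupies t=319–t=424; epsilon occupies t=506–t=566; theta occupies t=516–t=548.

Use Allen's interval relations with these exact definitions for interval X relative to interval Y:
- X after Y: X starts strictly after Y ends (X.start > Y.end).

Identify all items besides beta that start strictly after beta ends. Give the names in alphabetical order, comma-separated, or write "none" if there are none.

Target beta = [t=12, t=247].
alpha [t=319, t=424] → after → yes.
delta [t=424, t=729] → after → yes.
epsilon [t=506, t=566] → after → yes.
eta [t=424, t=844] → after → yes.
kappa [t=435, t=630] → after → yes.
lambda [t=616, t=817] → after → yes.
mu [t=574, t=746] → after → yes.
theta [t=516, t=548] → after → yes.
Result: alpha, delta, epsilon, eta, kappa, lambda, mu, theta.

alpha, delta, epsilon, eta, kappa, lambda, mu, theta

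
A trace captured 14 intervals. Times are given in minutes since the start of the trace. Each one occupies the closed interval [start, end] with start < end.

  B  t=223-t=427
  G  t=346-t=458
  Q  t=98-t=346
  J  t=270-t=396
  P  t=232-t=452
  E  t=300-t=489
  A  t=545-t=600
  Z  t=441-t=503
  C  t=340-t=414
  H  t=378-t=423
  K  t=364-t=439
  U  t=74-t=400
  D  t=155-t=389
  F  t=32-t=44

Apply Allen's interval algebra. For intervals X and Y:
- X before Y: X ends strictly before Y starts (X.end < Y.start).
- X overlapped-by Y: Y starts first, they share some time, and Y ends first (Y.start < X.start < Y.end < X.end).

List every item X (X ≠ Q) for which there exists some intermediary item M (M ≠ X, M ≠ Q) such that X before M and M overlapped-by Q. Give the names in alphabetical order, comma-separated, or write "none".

F

Target Q = [t=98, t=346].
Intermediaries M with M overlapped-by Q: B, C, D, E, J, P.
Via B — items with X before B: F.
Via C — items with X before C: F.
Via D — items with X before D: F.
Via E — items with X before E: F.
Via J — items with X before J: F.
Via P — items with X before P: F.
Union: F.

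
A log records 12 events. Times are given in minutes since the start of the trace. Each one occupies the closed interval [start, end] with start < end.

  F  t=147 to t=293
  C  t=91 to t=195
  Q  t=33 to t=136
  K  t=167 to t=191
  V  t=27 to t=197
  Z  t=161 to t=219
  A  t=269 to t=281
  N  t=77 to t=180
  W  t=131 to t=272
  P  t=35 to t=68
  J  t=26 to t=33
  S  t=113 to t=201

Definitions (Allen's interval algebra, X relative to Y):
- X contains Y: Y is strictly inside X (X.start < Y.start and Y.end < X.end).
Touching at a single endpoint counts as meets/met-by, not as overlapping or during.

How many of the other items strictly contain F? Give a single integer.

Target F = [t=147, t=293].
A [t=269, t=281] → during → no.
C [t=91, t=195] → overlaps → no.
J [t=26, t=33] → before → no.
K [t=167, t=191] → during → no.
N [t=77, t=180] → overlaps → no.
P [t=35, t=68] → before → no.
Q [t=33, t=136] → before → no.
S [t=113, t=201] → overlaps → no.
V [t=27, t=197] → overlaps → no.
W [t=131, t=272] → overlaps → no.
Z [t=161, t=219] → during → no.
Total: 0.

0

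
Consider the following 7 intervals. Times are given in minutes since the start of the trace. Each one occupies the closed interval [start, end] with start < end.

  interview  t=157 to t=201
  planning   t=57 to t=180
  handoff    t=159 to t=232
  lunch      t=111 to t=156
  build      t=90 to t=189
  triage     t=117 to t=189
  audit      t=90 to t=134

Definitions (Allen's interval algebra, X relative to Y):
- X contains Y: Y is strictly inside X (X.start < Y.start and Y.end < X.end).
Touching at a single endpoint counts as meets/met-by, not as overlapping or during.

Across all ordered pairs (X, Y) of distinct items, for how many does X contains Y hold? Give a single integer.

3

Checking all 42 ordered pairs for relation 'contains'; matching pairs in alphabetical order:
(build, lunch): build contains lunch ✓
(planning, audit): planning contains audit ✓
(planning, lunch): planning contains lunch ✓
Count: 3.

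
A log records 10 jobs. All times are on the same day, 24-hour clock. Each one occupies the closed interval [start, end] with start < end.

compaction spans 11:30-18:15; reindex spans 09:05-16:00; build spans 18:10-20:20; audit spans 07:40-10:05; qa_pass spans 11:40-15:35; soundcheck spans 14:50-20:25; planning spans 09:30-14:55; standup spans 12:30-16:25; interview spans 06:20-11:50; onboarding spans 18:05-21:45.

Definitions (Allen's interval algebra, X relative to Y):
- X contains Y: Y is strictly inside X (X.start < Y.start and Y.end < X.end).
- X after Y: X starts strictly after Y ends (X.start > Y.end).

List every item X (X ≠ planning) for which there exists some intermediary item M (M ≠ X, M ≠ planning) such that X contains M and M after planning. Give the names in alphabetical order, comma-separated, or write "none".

onboarding, soundcheck

Target planning = [09:30, 14:55].
Intermediaries M with M after planning: build, onboarding.
Via build — items with X contains build: onboarding, soundcheck.
Via onboarding — items with X contains onboarding: none.
Union: onboarding, soundcheck.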